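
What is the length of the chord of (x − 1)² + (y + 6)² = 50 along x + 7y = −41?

10√2

The distance from (1, −6) to the line is 0/√50, and r² = 50.
Half the chord is √(r² − d²) = √(50), so the full chord is 10√2.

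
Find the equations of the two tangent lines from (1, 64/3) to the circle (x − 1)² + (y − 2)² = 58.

7x − 3y = −57 and 7x + 3y = 71

Write the tangent as mx − y + (64/3 − m·(1)) = 0 and set its distance from the centre to √58:
[m·(0) − (−58/3)]² = 58(m² + 1)
9m² − 49 = 0, so m = 7/3 or m = −7/3.
With m = 7/3: 7x − 3y = −57. With m = −7/3: 7x + 3y = 71.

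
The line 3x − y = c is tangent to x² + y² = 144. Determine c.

The line touches the circle iff its distance from (0, 0) is 12:
|3·0 − 1·0 − c| / √10 = 12
|c| = 12√10.

c = ±12√10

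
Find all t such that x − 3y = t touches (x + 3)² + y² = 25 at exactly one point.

t = −3 ± 5√10

Tangency holds when the distance from the centre (−3, 0) to the line equals the radius 5:
|1·(−3) − 3·0 − t| / √10 = 5
|t − (−3)| = 5√10.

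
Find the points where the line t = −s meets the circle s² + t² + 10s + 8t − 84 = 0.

(−7, 7) and (6, −6)

From the line, t = −s. Substituting:
2s² + 2s − 84 = 0  ⟹  s² + s − 42 = 0
s = 6 or s = −7, giving (6, −6) and (−7, 7).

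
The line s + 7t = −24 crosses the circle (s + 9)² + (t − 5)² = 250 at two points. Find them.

Substitute t = (−24 − s)/7:
50s² + 1000s − 4800 = 0  ⟹  s² + 20s − 96 = 0
s = 4 or s = −24, giving (4, −4) and (−24, 0).

(−24, 0) and (4, −4)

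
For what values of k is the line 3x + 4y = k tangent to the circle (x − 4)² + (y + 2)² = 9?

k = −11 or k = 19

For a tangent, require d(centre, line) = r = 3.
|3·4 + 4·(−2) − k| / √25 = 3
|k − (4)| = 3·5, so k = 19 or k = −11.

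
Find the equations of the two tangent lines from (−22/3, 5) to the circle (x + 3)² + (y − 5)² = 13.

3x − 2y = −32 and 3x + 2y = −12

A line y − (5) = m(x − (−22/3)) is tangent when its distance from (−3, 5) is √13:
[m·(13/3) − (0)]² = 13(m² + 1)
4m² − 9 = 0, so m = 3/2 or m = −3/2.
With m = 3/2: 3x − 2y = −32. With m = −3/2: 3x + 2y = −12.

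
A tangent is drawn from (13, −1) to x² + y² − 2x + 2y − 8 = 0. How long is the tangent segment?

Centre (1, −1), r² = 10. |PO|² = (12)² + (0)² = 144.
The tangent meets the radius at right angles, so tangent² = |PO|² − r² = 144 − 10 = 134.

√134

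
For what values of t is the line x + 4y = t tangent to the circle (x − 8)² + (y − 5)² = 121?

t = 28 ± 11√17

For a tangent, require d(centre, line) = r = 11.
|1·8 + 4·5 − t| / √17 = 11
|t − (28)| = 11√17.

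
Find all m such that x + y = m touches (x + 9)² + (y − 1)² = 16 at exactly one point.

For a tangent, require d(centre, line) = r = 4.
|1·(−9) + 1·1 − m| / √2 = 4
|m − (−8)| = 4√2.

m = −8 ± 4√2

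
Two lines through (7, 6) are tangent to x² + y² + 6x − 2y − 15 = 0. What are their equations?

4x − 3y = 10 and y = 6

Write the tangent as mx − y + (6 − m·(7)) = 0 and set its distance from the centre to 5:
[m·(−10) − (−5)]² = 25(m² + 1)
3m² − 4m = 0, so m = 4/3 or m = 0.
Through (7, 6) these give 4x − 3y = 10 and y = 6.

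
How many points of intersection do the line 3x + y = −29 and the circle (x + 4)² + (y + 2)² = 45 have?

2

Substituting the line into the circle gives 10x² + 170x + 700 = 0.
Δ = 28900 − 28000 = 900.
Two real roots: the line is a secant.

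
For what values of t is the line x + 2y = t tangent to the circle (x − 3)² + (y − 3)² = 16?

The line touches the circle iff its distance from (3, 3) is 4:
|1·3 + 2·3 − t| / √5 = 4
|t − (9)| = 4√5.

t = 9 ± 4√5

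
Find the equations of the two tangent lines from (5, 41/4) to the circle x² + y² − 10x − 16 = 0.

Let a tangent through (5, 41/4) have slope m. Its distance from (5, 0) must equal √41:
[m·(0) − (−41/4)]² = 41(m² + 1)
16m² − 25 = 0, so m = 5/4 or m = −5/4.
Through (5, 41/4) these give 5x − 4y = −16 and 5x + 4y = 66.

5x − 4y = −16 and 5x + 4y = 66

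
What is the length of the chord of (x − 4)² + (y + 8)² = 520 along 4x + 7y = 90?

Centre (4, −8), r² = 520. Perpendicular distance d from centre to line = |−130| / √65 = 130/√65.
Half the chord is √(r² − d²) = √(260), so the full chord is 4√65.

4√65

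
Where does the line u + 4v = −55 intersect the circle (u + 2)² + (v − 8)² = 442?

(−11, −11) and (−3, −13)

Substitute v = (−55 − u)/4:
17u² + 238u + 561 = 0  ⟹  u² + 14u + 33 = 0
u = −3 or u = −11, giving (−3, −13) and (−11, −11).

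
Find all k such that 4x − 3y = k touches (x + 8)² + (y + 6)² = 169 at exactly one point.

The line touches the circle iff its distance from (−8, −6) is 13:
|4·(−8) − 3·(−6) − k| / √25 = 13
|k − (−14)| = 13·5, so k = 51 or k = −79.

k = −79 or k = 51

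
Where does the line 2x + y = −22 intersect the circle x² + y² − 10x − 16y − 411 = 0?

(−17, 12) and (−5, −12)

Express y = −2x − 22 and substitute into the circle:
5x² + 110x + 425 = 0  ⟹  x² + 22x + 85 = 0
x = −5 or x = −17, giving (−5, −12) and (−17, 12).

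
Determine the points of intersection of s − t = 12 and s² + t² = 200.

From the line, t = s − 12. Substituting:
2s² − 24s − 56 = 0  ⟹  s² − 12s − 28 = 0
s = 14 or s = −2, giving (14, 2) and (−2, −14).

(−2, −14) and (14, 2)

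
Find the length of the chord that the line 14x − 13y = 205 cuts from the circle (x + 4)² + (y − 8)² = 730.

2√365

Centre (−4, 8), r² = 730. Perpendicular distance d from centre to line = |−365| / √365 = 365/√365.
Chord = 2√(r² − d²) = 2·√(365) = 2√365.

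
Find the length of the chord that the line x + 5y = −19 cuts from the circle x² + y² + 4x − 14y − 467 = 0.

Centre (−2, 7), r² = 520. Perpendicular distance d from centre to line = |52| / √26 = 52/√26.
Half the chord is √(r² − d²) = √(416), so the full chord is 8√26.

8√26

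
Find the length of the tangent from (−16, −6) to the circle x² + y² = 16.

Centre (0, 0), r² = 16. |PO|² = (−16)² + (−6)² = 292.
By the tangent–radius right angle, tangent length = √(|PO|² − r²) = √276 = 2√69.

2√69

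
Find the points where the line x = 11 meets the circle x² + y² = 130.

(11, −3) and (11, 3)

The line gives x = 11. Substituting into the circle:
y² − 9 = 0
y = 3 or y = −3, giving (11, 3) and (11, −3).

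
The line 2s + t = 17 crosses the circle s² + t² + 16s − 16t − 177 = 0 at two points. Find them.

Substitute t = −2s + 17:
5s² − 20s − 160 = 0  ⟹  s² − 4s − 32 = 0
s = 8 or s = −4, giving (8, 1) and (−4, 25).

(−4, 25) and (8, 1)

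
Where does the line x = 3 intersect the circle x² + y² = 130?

(3, −11) and (3, 11)

The line gives x = 3. Substituting into the circle:
y² − 121 = 0
y = 11 or y = −11, giving (3, 11) and (3, −11).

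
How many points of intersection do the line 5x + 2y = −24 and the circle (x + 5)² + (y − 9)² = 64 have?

Centre (−5, 9), r² = 64. Distance² from centre to line = (17)²/29 = 289/29.
Since d² < r², the line cuts the circle twice.

2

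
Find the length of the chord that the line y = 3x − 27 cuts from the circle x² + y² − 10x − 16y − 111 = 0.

Express y = 3x − 27 and substitute into the circle:
10x² − 220x + 1050 = 0  ⟹  x² − 22x + 105 = 0
x = 15 or x = 7, giving (15, 18) and (7, −6).
|(15, 18) − (7, −6)| = √((8)² + (24)²) = 8√10.

8√10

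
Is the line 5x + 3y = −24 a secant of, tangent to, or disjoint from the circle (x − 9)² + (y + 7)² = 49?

Centre (9, −7), r² = 49. Distance² from centre to line = (48)²/34 = 1152/17.
Since d² > r², the line lies outside the circle.

disjoint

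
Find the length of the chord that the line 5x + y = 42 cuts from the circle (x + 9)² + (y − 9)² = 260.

The distance from (−9, 9) to the line is 78/√26, and r² = 260.
Half the chord is √(r² − d²) = √(26), so the full chord is 2√26.

2√26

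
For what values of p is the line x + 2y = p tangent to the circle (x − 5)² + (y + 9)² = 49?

The line touches the circle iff its distance from (5, −9) is 7:
|1·5 + 2·(−9) − p| / √5 = 7
|p − (−13)| = 7√5.

p = −13 ± 7√5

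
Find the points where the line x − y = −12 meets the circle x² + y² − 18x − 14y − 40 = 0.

Express y = x + 12 and substitute into the circle:
2x² − 8x − 64 = 0  ⟹  x² − 4x − 32 = 0
x = 8 or x = −4, giving (8, 20) and (−4, 8).

(−4, 8) and (8, 20)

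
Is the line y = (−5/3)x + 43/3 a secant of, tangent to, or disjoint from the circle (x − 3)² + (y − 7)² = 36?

d² = (5·3 + 3·7 − (43))²/34 = 49/34; r² = 36.
Since d² < r², the line cuts the circle twice.

secant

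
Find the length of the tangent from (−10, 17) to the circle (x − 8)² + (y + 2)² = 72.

√613

Centre (8, −2), r² = 72. |PO|² = (−18)² + (19)² = 685.
The tangent meets the radius at right angles, so tangent² = |PO|² − r² = 685 − 72 = 613.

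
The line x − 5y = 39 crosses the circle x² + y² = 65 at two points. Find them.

(−1, −8) and (4, −7)

Substitute y = (−39 + x)/5:
26x² − 78x − 104 = 0  ⟹  x² − 3x − 4 = 0
x = 4 or x = −1, giving (4, −7) and (−1, −8).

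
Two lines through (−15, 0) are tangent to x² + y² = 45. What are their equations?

A line y − (0) = m(x − (−15)) is tangent when its distance from (0, 0) is 3√5:
(15m − (0))² = 45(m² + 1)
4m² − 1 = 0, so m = 1/2 or m = −1/2.
Through (−15, 0) these give x − 2y = −15 and x + 2y = −15.

x − 2y = −15 and x + 2y = −15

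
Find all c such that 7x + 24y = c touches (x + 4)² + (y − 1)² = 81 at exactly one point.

Tangency holds when the distance from the centre (−4, 1) to the line equals the radius 9:
|7·(−4) + 24·1 − c| / √625 = 9
|c − (−4)| = 9·25, so c = 221 or c = −229.

c = −229 or c = 221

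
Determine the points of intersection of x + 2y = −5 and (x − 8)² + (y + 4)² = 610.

From the line, y = (−5 − x)/2. Substituting:
5x² − 70x − 2175 = 0  ⟹  x² − 14x − 435 = 0
x = 29 or x = −15, giving (29, −17) and (−15, 5).

(−15, 5) and (29, −17)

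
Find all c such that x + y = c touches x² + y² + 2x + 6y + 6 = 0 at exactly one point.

c = −4 ± 2√2

The line touches the circle iff its distance from (−1, −3) is 2:
|1·(−1) + 1·(−3) − c| / √2 = 2
|c − (−4)| = 2√2.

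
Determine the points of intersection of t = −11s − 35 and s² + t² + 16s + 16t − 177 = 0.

(−4, 9) and (−1, −24)

Express t = −11s − 35 and substitute into the circle:
122s² + 610s + 488 = 0  ⟹  s² + 5s + 4 = 0
s = −1 or s = −4, giving (−1, −24) and (−4, 9).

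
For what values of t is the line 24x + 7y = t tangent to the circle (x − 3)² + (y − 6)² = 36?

t = −36 or t = 264

For a tangent, require d(centre, line) = r = 6.
|24·3 + 7·6 − t| / √625 = 6
|t − (114)| = 6·25, so t = 264 or t = −36.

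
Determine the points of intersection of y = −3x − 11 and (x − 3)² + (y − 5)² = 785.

(−13, 28) and (4, −23)

From the line, y = −3x − 11. Substituting:
10x² + 90x − 520 = 0  ⟹  x² + 9x − 52 = 0
x = 4 or x = −13, giving (4, −23) and (−13, 28).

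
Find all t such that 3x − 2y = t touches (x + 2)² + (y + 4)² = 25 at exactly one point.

t = 2 ± 5√13

Tangency holds when the distance from the centre (−2, −4) to the line equals the radius 5:
|3·(−2) − 2·(−4) − t| / √13 = 5
|t − (2)| = 5√13.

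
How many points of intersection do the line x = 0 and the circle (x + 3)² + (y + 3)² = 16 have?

Centre (−3, −3), r² = 16. Distance² from centre to line = (−3)² = 9.
Since d² < r², the line cuts the circle twice.

2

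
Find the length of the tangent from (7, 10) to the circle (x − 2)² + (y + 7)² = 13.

√301

Centre (2, −7), r² = 13. |PO|² = (5)² + (17)² = 314.
By the tangent–radius right angle, tangent length = √(|PO|² − r²) = √301.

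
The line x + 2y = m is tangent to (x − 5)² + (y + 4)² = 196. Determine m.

For a tangent, require d(centre, line) = r = 14.
|1·5 + 2·(−4) − m| / √5 = 14
|m − (−3)| = 14√5.

m = −3 ± 14√5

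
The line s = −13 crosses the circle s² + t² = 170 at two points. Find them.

The line gives s = −13. Substituting into the circle:
t² − 1 = 0
t = 1 or t = −1, giving (−13, 1) and (−13, −1).

(−13, −1) and (−13, 1)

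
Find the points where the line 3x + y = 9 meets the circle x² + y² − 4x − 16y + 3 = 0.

Substitute y = −3x + 9:
10x² − 10x − 60 = 0  ⟹  x² − x − 6 = 0
x = 3 or x = −2, giving (3, 0) and (−2, 15).

(−2, 15) and (3, 0)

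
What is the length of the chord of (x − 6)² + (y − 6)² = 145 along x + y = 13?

17√2

Substitute y = −x + 13:
2x² − 26x − 60 = 0  ⟹  x² − 13x − 30 = 0
x = 15 or x = −2, giving (15, −2) and (−2, 15).
Chord length = distance between (15, −2) and (−2, 15) = √578 = 17√2.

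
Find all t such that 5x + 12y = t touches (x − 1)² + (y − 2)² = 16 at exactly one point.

Tangency holds when the distance from the centre (1, 2) to the line equals the radius 4:
|5·1 + 12·2 − t| / √169 = 4
|t − (29)| = 4·13, so t = 81 or t = −23.

t = −23 or t = 81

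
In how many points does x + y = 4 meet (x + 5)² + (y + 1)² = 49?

0

Substituting the line into the circle gives 2x² + 1 = 0.
Δ = 0 − 8 = −8.
No real roots: the line does not meet the circle.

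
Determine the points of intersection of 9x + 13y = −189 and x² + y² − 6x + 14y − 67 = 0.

Express y = (−189 − 9x)/13 and substitute into the circle:
250x² + 750x − 10000 = 0  ⟹  x² + 3x − 40 = 0
x = 5 or x = −8, giving (5, −18) and (−8, −9).

(−8, −9) and (5, −18)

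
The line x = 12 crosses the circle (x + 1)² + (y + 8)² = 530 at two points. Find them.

The line gives x = 12. Substituting into the circle:
y² + 16y − 297 = 0
y = 11 or y = −27, giving (12, 11) and (12, −27).

(12, −27) and (12, 11)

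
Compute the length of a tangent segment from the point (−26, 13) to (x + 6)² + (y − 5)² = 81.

With centre O = (−6, 5), |OP|² = 464 and r² = 81.
The tangent meets the radius at right angles, so tangent² = |PO|² − r² = 464 − 81 = 383.

√383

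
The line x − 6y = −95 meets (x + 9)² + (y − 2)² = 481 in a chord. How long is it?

6√37

Centre (−9, 2), r² = 481. Perpendicular distance d from centre to line = |74| / √37 = 74/√37.
Half the chord is √(r² − d²) = √(333), so the full chord is 6√37.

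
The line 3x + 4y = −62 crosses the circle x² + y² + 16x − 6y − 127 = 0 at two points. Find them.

Substitute y = (−62 − 3x)/4:
25x² + 700x + 3300 = 0  ⟹  x² + 28x + 132 = 0
x = −6 or x = −22, giving (−6, −11) and (−22, 1).

(−22, 1) and (−6, −11)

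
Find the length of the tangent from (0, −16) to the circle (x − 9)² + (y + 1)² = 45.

3√29

With centre O = (9, −1), |OP|² = 306 and r² = 45.
The tangent meets the radius at right angles, so tangent² = |PO|² − r² = 306 − 45 = 261.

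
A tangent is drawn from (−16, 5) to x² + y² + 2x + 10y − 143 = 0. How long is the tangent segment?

The centre is (−1, −5) and r = 13. The square of the distance from P to the centre is 225 + 100 = 325.
The tangent meets the radius at right angles, so tangent² = |PO|² − r² = 325 − 169 = 156.

2√39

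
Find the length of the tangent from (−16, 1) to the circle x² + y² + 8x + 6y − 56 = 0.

The centre is (−4, −3) and r = 9. The square of the distance from P to the centre is 144 + 16 = 160.
Power of the point: PT² = |PO|² − r² = 79, so PT = √79.

√79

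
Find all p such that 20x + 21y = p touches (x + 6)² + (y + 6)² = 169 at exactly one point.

For a tangent, require d(centre, line) = r = 13.
|20·(−6) + 21·(−6) − p| / √841 = 13
|p − (−246)| = 13·29, so p = 131 or p = −623.

p = −623 or p = 131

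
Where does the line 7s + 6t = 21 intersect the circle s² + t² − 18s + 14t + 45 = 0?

(3, 0) and (15, −14)

Substitute t = (21 − 7s)/6:
85s² − 1530s + 3825 = 0  ⟹  s² − 18s + 45 = 0
s = 15 or s = 3, giving (15, −14) and (3, 0).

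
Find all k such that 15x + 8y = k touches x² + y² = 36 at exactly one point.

Tangency holds when the distance from the centre (0, 0) to the line equals the radius 6:
|15·0 + 8·0 − k| / √289 = 6
|k| = 6·17, so k = 102 or k = −102.

k = −102 or k = 102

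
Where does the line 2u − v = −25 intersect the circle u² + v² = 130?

From the line, v = 2u + 25. Substituting:
5u² + 100u + 495 = 0  ⟹  u² + 20u + 99 = 0
u = −9 or u = −11, giving (−9, 7) and (−11, 3).

(−11, 3) and (−9, 7)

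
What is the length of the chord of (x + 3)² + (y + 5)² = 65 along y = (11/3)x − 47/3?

From the line, y = (−47 + 11x)/3. Substituting:
130x² − 650x + 520 = 0  ⟹  x² − 5x + 4 = 0
x = 4 or x = 1, giving (4, −1) and (1, −12).
Chord length = distance between (4, −1) and (1, −12) = √130 = √130.

√130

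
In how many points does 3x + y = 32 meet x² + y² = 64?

d² = (3·0 + 1·0 − (32))²/10 = 512/5; r² = 64.
Since d² > r², the line lies outside the circle.

0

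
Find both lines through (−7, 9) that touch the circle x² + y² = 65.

8x − y = −65 and x + 8y = 65

Write the tangent as mx − y + (9 − m·(−7)) = 0 and set its distance from the centre to √65:
(7m − (−9))² = 65(m² + 1)
8m² − 63m − 8 = 0, so m = 8 or m = −1/8.
With m = 8: 8x − y = −65. With m = −1/8: x + 8y = 65.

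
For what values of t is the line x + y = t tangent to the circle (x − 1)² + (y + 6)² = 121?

For a tangent, require d(centre, line) = r = 11.
|1·1 + 1·(−6) − t| / √2 = 11
|t − (−5)| = 11√2.

t = −5 ± 11√2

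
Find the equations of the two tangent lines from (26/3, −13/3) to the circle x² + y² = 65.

4x − 7y = 65 and 8x + y = 65

Write the tangent as mx − y + (−13/3 − m·(26/3)) = 0 and set its distance from the centre to √65:
(−26/3m − (13/3))² = 65(m² + 1)
7m² + 52m − 32 = 0, so m = 4/7 or m = −8.
With m = 4/7: 4x − 7y = 65. With m = −8: 8x + y = 65.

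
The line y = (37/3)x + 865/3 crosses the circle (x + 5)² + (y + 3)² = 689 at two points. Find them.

(−25, −20) and (−22, 17)

Express y = (865 + 37x)/3 and substitute into the circle:
1378x² + 64766x + 757900 = 0  ⟹  x² + 47x + 550 = 0
x = −22 or x = −25, giving (−22, 17) and (−25, −20).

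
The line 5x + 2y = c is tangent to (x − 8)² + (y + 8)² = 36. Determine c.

The line touches the circle iff its distance from (8, −8) is 6:
|5·8 + 2·(−8) − c| / √29 = 6
|c − (24)| = 6√29.

c = 24 ± 6√29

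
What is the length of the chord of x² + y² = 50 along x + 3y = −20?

Express y = (−20 − x)/3 and substitute into the circle:
10x² + 40x − 50 = 0  ⟹  x² + 4x − 5 = 0
x = 1 or x = −5, giving (1, −7) and (−5, −5).
Chord length = distance between (1, −7) and (−5, −5) = √40 = 2√10.

2√10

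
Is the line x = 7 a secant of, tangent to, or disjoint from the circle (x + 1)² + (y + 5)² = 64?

tangent

d² = (1·(−1) + 0·(−5) − (7))² = 64; r² = 64.
Since d² = r², the line is tangent.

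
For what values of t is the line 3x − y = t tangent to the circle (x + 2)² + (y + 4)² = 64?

The line touches the circle iff its distance from (−2, −4) is 8:
|3·(−2) − 1·(−4) − t| / √10 = 8
|t − (−2)| = 8√10.

t = −2 ± 8√10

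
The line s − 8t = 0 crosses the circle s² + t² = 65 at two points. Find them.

(−8, −1) and (8, 1)

From the line, t = (s)/8. Substituting:
65s² − 4160 = 0  ⟹  s² − 64 = 0
s = 8 or s = −8, giving (8, 1) and (−8, −1).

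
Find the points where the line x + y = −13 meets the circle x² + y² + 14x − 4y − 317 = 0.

From the line, y = −x − 13. Substituting:
2x² + 44x − 96 = 0  ⟹  x² + 22x − 48 = 0
x = 2 or x = −24, giving (2, −15) and (−24, 11).

(−24, 11) and (2, −15)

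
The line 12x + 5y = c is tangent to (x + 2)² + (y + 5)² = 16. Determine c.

Tangency holds when the distance from the centre (−2, −5) to the line equals the radius 4:
|12·(−2) + 5·(−5) − c| / √169 = 4
|c − (−49)| = 4·13, so c = 3 or c = −101.

c = −101 or c = 3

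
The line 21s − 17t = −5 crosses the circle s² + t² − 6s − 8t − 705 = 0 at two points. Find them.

(−14, −17) and (20, 25)

From the line, t = (5 + 21s)/17. Substituting:
730s² − 4380s − 204400 = 0  ⟹  s² − 6s − 280 = 0
s = 20 or s = −14, giving (20, 25) and (−14, −17).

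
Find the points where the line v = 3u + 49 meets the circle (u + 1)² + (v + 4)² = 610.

Substitute v = 3u + 49:
10u² + 320u + 2200 = 0  ⟹  u² + 32u + 220 = 0
u = −10 or u = −22, giving (−10, 19) and (−22, −17).

(−22, −17) and (−10, 19)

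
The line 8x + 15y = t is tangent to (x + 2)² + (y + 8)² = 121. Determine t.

t = −323 or t = 51

For a tangent, require d(centre, line) = r = 11.
|8·(−2) + 15·(−8) − t| / √289 = 11
|t − (−136)| = 11·17, so t = 51 or t = −323.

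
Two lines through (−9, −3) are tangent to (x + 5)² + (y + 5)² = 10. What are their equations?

A line y − (−3) = m(x − (−9)) is tangent when its distance from (−5, −5) is √10:
[m·(4) − (−2)]² = 10(m² + 1)
3m² + 8m − 3 = 0, so m = −3 or m = 1/3.
With m = −3: 3x + y = −30. With m = 1/3: x − 3y = 0.

3x + y = −30 and x − 3y = 0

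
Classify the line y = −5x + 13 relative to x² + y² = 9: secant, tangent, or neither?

secant

Substituting the line into the circle gives 26x² − 130x + 160 = 0.
Δ = 16900 − 16640 = 260.
Two real roots: the line is a secant.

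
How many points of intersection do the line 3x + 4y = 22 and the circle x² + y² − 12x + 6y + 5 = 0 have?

2

d² = (3·6 + 4·(−3) − (22))²/25 = 256/25; r² = 40.
Since d² < r², the line cuts the circle twice.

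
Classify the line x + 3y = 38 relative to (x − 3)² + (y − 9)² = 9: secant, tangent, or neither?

secant

d² = (1·3 + 3·9 − (38))²/10 = 32/5; r² = 9.
Since d² < r², the line cuts the circle twice.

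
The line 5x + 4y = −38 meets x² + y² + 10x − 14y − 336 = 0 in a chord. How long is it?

Substitute y = (−38 − 5x)/4:
41x² + 820x − 1804 = 0  ⟹  x² + 20x − 44 = 0
x = 2 or x = −22, giving (2, −12) and (−22, 18).
|(2, −12) − (−22, 18)| = √((24)² + (−30)²) = 6√41.

6√41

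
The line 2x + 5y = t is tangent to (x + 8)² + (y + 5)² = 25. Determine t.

The line touches the circle iff its distance from (−8, −5) is 5:
|2·(−8) + 5·(−5) − t| / √29 = 5
|t − (−41)| = 5√29.

t = −41 ± 5√29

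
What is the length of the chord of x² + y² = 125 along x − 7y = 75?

From the line, y = (−75 + x)/7. Substituting:
50x² − 150x − 500 = 0  ⟹  x² − 3x − 10 = 0
x = 5 or x = −2, giving (5, −10) and (−2, −11).
Chord length = distance between (5, −10) and (−2, −11) = √50 = 5√2.

5√2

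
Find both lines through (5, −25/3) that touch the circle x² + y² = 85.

2x − 9y = 85 and 7x − 6y = 85

Write the tangent as mx − y + (−25/3 − m·(5)) = 0 and set its distance from the centre to √85:
(−5m − (25/3))² = 85(m² + 1)
54m² − 75m + 14 = 0, so m = 2/9 or m = 7/6.
With m = 2/9: 2x − 9y = 85. With m = 7/6: 7x − 6y = 85.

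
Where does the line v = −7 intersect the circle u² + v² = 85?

(−6, −7) and (6, −7)

From the line, v = −7. Substituting:
u² − 36 = 0
u = 6 or u = −6, giving (6, −7) and (−6, −7).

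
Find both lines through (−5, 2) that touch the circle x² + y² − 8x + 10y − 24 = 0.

Write the tangent as mx − y + (2 − m·(−5)) = 0 and set its distance from the centre to √65:
(9m − (−7))² = 65(m² + 1)
8m² + 63m − 8 = 0, so m = 1/8 or m = −8.
Through (−5, 2) these give x − 8y = −21 and 8x + y = −38.

x − 8y = −21 and 8x + y = −38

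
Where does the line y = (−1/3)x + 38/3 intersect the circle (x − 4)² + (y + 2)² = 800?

Express y = (38 − x)/3 and substitute into the circle:
10x² − 160x − 5120 = 0  ⟹  x² − 16x − 512 = 0
x = 32 or x = −16, giving (32, 2) and (−16, 18).

(−16, 18) and (32, 2)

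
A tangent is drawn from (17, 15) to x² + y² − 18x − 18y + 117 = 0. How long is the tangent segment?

With centre O = (9, 9), |OP|² = 100 and r² = 45.
Power of the point: PT² = |PO|² − r² = 55, so PT = √55.

√55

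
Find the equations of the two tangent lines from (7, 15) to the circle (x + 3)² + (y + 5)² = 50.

x − y = −8 and 7x − y = 34

Let a tangent through (7, 15) have slope m. Its distance from (−3, −5) must equal 5√2:
[m·(−10) − (−20)]² = 50(m² + 1)
m² − 8m + 7 = 0, so m = 1 or m = 7.
With m = 1: x − y = −8. With m = 7: 7x − y = 34.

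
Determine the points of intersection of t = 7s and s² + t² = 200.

From the line, t = 7s. Substituting:
50s² − 200 = 0  ⟹  s² − 4 = 0
s = 2 or s = −2, giving (2, 14) and (−2, −14).

(−2, −14) and (2, 14)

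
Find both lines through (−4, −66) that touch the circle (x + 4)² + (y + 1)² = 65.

8x − y = 34 and 8x + y = −98

Write the tangent as mx − y + (−66 − m·(−4)) = 0 and set its distance from the centre to √65:
[m·(0) − (65)]² = 65(m² + 1)
m² − 64 = 0, so m = 8 or m = −8.
With m = 8: 8x − y = 34. With m = −8: 8x + y = −98.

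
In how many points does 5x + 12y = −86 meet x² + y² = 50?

2

Centre (0, 0), r² = 50. Distance² from centre to line = (86)²/169 = 7396/169.
Since d² < r², the line cuts the circle twice.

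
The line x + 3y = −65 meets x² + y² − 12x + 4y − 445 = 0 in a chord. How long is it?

Centre (6, −2), r² = 485. Perpendicular distance d from centre to line = |65| / √10 = 65/√10.
Half the chord is √(r² − d²) = √(125/2), so the full chord is 5√10.

5√10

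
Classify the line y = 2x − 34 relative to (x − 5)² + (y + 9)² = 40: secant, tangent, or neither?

neither

d² = (2·5 − 1·(−9) − (34))²/5 = 45; r² = 40.
Since d² > r², the line lies outside the circle.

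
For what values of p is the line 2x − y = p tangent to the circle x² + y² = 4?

p = ±2√5

Tangency holds when the distance from the centre (0, 0) to the line equals the radius 2:
|2·0 − 1·0 − p| / √5 = 2
|p| = 2√5.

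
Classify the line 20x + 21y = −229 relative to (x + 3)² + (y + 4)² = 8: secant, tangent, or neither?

neither

d² = (20·(−3) + 21·(−4) − (−229))²/841 = 7225/841; r² = 8.
Since d² > r², the line lies outside the circle.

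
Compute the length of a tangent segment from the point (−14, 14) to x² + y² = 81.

√311

With centre O = (0, 0), |OP|² = 392 and r² = 81.
By the tangent–radius right angle, tangent length = √(|PO|² − r²) = √311.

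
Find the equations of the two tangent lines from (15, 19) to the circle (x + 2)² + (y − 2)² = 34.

5x − 3y = 18 and 3x − 5y = −50

A line y − (19) = m(x − (15)) is tangent when its distance from (−2, 2) is √34:
[m·(−17) − (−17)]² = 34(m² + 1)
15m² − 34m + 15 = 0, so m = 5/3 or m = 3/5.
Through (15, 19) these give 5x − 3y = 18 and 3x − 5y = −50.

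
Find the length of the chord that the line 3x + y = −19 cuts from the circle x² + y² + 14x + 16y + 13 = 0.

6√10

The distance from (−7, −8) to the line is 10/√10, and r² = 100.
Chord = 2√(r² − d²) = 2·√(90) = 6√10.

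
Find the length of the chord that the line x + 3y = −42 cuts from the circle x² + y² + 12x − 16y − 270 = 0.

Centre (−6, 8), r² = 370. Perpendicular distance d from centre to line = |60| / √10 = 60/√10.
Chord = 2√(r² − d²) = 2·√(10) = 2√10.

2√10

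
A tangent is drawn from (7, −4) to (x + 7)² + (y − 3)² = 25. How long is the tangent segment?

2√55

The centre is (−7, 3) and r = 5. The square of the distance from P to the centre is 196 + 49 = 245.
The tangent meets the radius at right angles, so tangent² = |PO|² − r² = 245 − 25 = 220.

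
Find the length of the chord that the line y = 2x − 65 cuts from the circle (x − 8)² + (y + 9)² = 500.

12√5

Express y = 2x − 65 and substitute into the circle:
5x² − 240x + 2700 = 0  ⟹  x² − 48x + 540 = 0
x = 30 or x = 18, giving (30, −5) and (18, −29).
|(30, −5) − (18, −29)| = √((12)² + (24)²) = 12√5.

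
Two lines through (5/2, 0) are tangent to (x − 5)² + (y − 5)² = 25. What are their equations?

y = 0 and 4x + 3y = 10

A line y − (0) = m(x − (5/2)) is tangent when its distance from (5, 5) is 5:
(5/2m − (5))² = 25(m² + 1)
3m² + 4m = 0, so m = 0 or m = −4/3.
Through (5/2, 0) these give y = 0 and 4x + 3y = 10.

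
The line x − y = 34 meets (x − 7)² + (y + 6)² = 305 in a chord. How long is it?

The distance from (7, −6) to the line is 21/√2, and r² = 305.
Chord = 2√(r² − d²) = 2·√(169/2) = 13√2.

13√2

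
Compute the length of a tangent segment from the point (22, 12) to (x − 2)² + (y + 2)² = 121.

With centre O = (2, −2), |OP|² = 596 and r² = 121.
Power of the point: PT² = |PO|² − r² = 475, so PT = 5√19.

5√19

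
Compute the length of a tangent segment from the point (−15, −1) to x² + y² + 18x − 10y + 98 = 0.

The centre is (−9, 5) and r = 2√2. The square of the distance from P to the centre is 36 + 36 = 72.
By the tangent–radius right angle, tangent length = √(|PO|² − r²) = √64 = 8.

8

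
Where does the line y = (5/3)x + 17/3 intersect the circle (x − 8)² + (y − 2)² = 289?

(−7, −6) and (8, 19)

Express y = (17 + 5x)/3 and substitute into the circle:
34x² − 34x − 1904 = 0  ⟹  x² − x − 56 = 0
x = 8 or x = −7, giving (8, 19) and (−7, −6).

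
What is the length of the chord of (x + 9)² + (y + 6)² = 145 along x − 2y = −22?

Centre (−9, −6), r² = 145. Perpendicular distance d from centre to line = |25| / √5 = 25/√5.
Chord = 2√(r² − d²) = 2·√(20) = 4√5.

4√5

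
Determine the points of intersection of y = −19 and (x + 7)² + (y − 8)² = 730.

From the line, y = −19. Substituting:
x² + 14x + 48 = 0
x = −6 or x = −8, giving (−6, −19) and (−8, −19).

(−8, −19) and (−6, −19)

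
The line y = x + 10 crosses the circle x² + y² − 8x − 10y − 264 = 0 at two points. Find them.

(−12, −2) and (11, 21)

From the line, y = x + 10. Substituting:
2x² + 2x − 264 = 0  ⟹  x² + x − 132 = 0
x = 11 or x = −12, giving (11, 21) and (−12, −2).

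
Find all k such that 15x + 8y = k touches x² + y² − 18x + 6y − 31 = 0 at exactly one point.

k = −76 or k = 298

Tangency holds when the distance from the centre (9, −3) to the line equals the radius 11:
|15·9 + 8·(−3) − k| / √289 = 11
|k − (111)| = 11·17, so k = 298 or k = −76.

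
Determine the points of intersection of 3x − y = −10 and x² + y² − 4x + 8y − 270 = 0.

(−9, −17) and (1, 13)

Substitute y = 3x + 10:
10x² + 80x − 90 = 0  ⟹  x² + 8x − 9 = 0
x = 1 or x = −9, giving (1, 13) and (−9, −17).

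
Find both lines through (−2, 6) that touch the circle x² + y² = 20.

Let a tangent through (−2, 6) have slope m. Its distance from (0, 0) must equal 2√5:
(2m − (−6))² = 20(m² + 1)
2m² − 3m − 2 = 0, so m = −1/2 or m = 2.
Through (−2, 6) these give x + 2y = 10 and 2x − y = −10.

x + 2y = 10 and 2x − y = −10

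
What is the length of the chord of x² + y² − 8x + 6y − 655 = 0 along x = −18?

28

Centre (4, −3), r² = 680. Perpendicular distance d from centre to line = |22| / √1 = 22.
Half the chord is √(r² − d²) = √(196), so the full chord is 28.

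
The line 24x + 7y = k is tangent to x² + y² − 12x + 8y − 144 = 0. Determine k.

Tangency holds when the distance from the centre (6, −4) to the line equals the radius 14:
|24·6 + 7·(−4) − k| / √625 = 14
|k − (116)| = 14·25, so k = 466 or k = −234.

k = −234 or k = 466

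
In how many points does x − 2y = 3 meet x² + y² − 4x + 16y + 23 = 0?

Centre (2, −8), r² = 45. Distance² from centre to line = (15)²/5 = 45.
Since d² = r², the line is tangent.

1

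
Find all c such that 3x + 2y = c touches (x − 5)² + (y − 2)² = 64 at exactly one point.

The line touches the circle iff its distance from (5, 2) is 8:
|3·5 + 2·2 − c| / √13 = 8
|c − (19)| = 8√13.

c = 19 ± 8√13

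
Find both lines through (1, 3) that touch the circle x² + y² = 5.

A line y − (3) = m(x − (1)) is tangent when its distance from (0, 0) is √5:
(−1m − (−3))² = 5(m² + 1)
2m² + 3m − 2 = 0, so m = 1/2 or m = −2.
Through (1, 3) these give x − 2y = −5 and 2x + y = 5.

x − 2y = −5 and 2x + y = 5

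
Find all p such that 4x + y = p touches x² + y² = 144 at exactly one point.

For a tangent, require d(centre, line) = r = 12.
|4·0 + 1·0 − p| / √17 = 12
|p| = 12√17.

p = ±12√17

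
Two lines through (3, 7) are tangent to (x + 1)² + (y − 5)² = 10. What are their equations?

A line y − (7) = m(x − (3)) is tangent when its distance from (−1, 5) is √10:
(−4m − (−2))² = 10(m² + 1)
3m² − 8m − 3 = 0, so m = −1/3 or m = 3.
Through (3, 7) these give x + 3y = 24 and 3x − y = 2.

x + 3y = 24 and 3x − y = 2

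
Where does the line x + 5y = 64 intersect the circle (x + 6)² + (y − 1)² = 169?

(−6, 14) and (−1, 13)

From the line, y = (64 − x)/5. Substituting:
26x² + 182x + 156 = 0  ⟹  x² + 7x + 6 = 0
x = −1 or x = −6, giving (−1, 13) and (−6, 14).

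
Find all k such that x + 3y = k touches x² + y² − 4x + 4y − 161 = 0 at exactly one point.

The line touches the circle iff its distance from (2, −2) is 13:
|1·2 + 3·(−2) − k| / √10 = 13
|k − (−4)| = 13√10.

k = −4 ± 13√10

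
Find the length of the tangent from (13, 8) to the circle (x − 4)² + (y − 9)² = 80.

Centre (4, 9), r² = 80. |PO|² = (9)² + (−1)² = 82.
Power of the point: PT² = |PO|² − r² = 2, so PT = √2.

√2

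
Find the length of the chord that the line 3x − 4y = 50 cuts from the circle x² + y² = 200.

20

Express y = (−50 + 3x)/4 and substitute into the circle:
25x² − 300x − 700 = 0  ⟹  x² − 12x − 28 = 0
x = 14 or x = −2, giving (14, −2) and (−2, −14).
|(14, −2) − (−2, −14)| = √((16)² + (12)²) = 20.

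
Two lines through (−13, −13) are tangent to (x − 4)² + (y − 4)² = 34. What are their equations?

5x − 3y = −26 and 3x − 5y = 26

Write the tangent as mx − y + (−13 − m·(−13)) = 0 and set its distance from the centre to √34:
(17m − (17))² = 34(m² + 1)
15m² − 34m + 15 = 0, so m = 5/3 or m = 3/5.
With m = 5/3: 5x − 3y = −26. With m = 3/5: 3x − 5y = 26.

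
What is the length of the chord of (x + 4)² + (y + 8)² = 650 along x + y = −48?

2√2

From the line, y = −x − 48. Substituting:
2x² + 88x + 966 = 0  ⟹  x² + 44x + 483 = 0
x = −21 or x = −23, giving (−21, −27) and (−23, −25).
|(−21, −27) − (−23, −25)| = √((2)² + (−2)²) = 2√2.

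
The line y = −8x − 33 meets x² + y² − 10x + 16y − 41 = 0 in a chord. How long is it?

2√65

The distance from (5, −8) to the line is 65/√65, and r² = 130.
Half the chord is √(r² − d²) = √(65), so the full chord is 2√65.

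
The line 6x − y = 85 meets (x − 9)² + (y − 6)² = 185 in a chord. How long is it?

4√37

The distance from (9, 6) to the line is 37/√37, and r² = 185.
Half the chord is √(r² − d²) = √(148), so the full chord is 4√37.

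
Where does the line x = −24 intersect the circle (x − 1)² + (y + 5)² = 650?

The line gives x = −24. Substituting into the circle:
y² + 10y = 0
y = 0 or y = −10, giving (−24, 0) and (−24, −10).

(−24, −10) and (−24, 0)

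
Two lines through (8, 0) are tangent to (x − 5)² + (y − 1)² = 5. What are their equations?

x − 2y = 8 and 2x + y = 16

A line y − (0) = m(x − (8)) is tangent when its distance from (5, 1) is √5:
[m·(−3) − (1)]² = 5(m² + 1)
2m² + 3m − 2 = 0, so m = 1/2 or m = −2.
With m = 1/2: x − 2y = 8. With m = −2: 2x + y = 16.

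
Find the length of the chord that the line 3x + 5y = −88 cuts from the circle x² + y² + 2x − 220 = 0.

√34

The distance from (−1, 0) to the line is 85/√34, and r² = 221.
Chord = 2√(r² − d²) = 2·√(17/2) = √34.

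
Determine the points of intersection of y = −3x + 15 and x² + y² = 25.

(4, 3) and (5, 0)

Express y = −3x + 15 and substitute into the circle:
10x² − 90x + 200 = 0  ⟹  x² − 9x + 20 = 0
x = 5 or x = 4, giving (5, 0) and (4, 3).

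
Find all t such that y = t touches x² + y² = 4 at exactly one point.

The line touches the circle iff its distance from (0, 0) is 2:
|0·0 + 1·0 − t| / √1 = 2
|t| = 2, so t = 2 or t = −2.

t = −2 or t = 2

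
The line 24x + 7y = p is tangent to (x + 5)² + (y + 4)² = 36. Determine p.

Tangency holds when the distance from the centre (−5, −4) to the line equals the radius 6:
|24·(−5) + 7·(−4) − p| / √625 = 6
|p − (−148)| = 6·25, so p = 2 or p = −298.

p = −298 or p = 2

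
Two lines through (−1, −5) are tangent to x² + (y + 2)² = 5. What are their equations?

A line y − (−5) = m(x − (−1)) is tangent when its distance from (0, −2) is √5:
(1m − (3))² = 5(m² + 1)
2m² + 3m − 2 = 0, so m = 1/2 or m = −2.
With m = 1/2: x − 2y = 9. With m = −2: 2x + y = −7.

x − 2y = 9 and 2x + y = −7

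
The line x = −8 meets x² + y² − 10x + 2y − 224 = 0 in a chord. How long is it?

The line gives x = −8. Substituting into the circle:
y² + 2y − 80 = 0
y = 8 or y = −10, giving (−8, 8) and (−8, −10).
|(−8, 8) − (−8, −10)| = √((0)² + (18)²) = 18.

18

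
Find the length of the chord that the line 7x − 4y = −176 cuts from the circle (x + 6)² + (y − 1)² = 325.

Centre (−6, 1), r² = 325. Perpendicular distance d from centre to line = |130| / √65 = 130/√65.
Half the chord is √(r² − d²) = √(65), so the full chord is 2√65.

2√65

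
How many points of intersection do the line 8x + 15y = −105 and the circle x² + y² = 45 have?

Centre (0, 0), r² = 45. Distance² from centre to line = (105)²/289 = 11025/289.
Since d² < r², the line cuts the circle twice.

2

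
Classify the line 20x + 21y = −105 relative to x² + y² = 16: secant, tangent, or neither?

secant

Substituting the line into the circle gives 841x² + 4200x + 3969 = 0.
Δ = 17640000 − 13351716 = 4288284.
Two real roots: the line is a secant.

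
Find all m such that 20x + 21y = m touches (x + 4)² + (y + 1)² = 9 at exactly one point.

The line touches the circle iff its distance from (−4, −1) is 3:
|20·(−4) + 21·(−1) − m| / √841 = 3
|m − (−101)| = 3·29, so m = −14 or m = −188.

m = −188 or m = −14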